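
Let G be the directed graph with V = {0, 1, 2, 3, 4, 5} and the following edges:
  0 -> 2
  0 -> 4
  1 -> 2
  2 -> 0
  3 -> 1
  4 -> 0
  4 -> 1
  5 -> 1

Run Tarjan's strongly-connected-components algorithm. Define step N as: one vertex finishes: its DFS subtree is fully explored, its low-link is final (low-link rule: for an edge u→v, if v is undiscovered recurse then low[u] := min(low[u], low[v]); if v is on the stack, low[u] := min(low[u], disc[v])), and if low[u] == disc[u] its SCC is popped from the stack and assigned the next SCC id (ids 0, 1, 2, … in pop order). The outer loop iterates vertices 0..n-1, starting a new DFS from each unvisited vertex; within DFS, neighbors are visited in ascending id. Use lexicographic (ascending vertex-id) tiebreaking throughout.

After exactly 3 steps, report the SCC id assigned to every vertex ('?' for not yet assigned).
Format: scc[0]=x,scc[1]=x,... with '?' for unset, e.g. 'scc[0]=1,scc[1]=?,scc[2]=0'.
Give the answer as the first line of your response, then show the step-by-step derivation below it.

scc[0]=?,scc[1]=?,scc[2]=?,scc[3]=?,scc[4]=?,scc[5]=?

step 1: low=(low[0]=0,low[1]=?,low[2]=0,low[3]=?,low[4]=?,low[5]=?); scc=(scc[0]=?,scc[1]=?,scc[2]=?,scc[3]=?,scc[4]=?,scc[5]=?)
step 2: low=(low[0]=0,low[1]=1,low[2]=0,low[3]=?,low[4]=0,low[5]=?); scc=(scc[0]=?,scc[1]=?,scc[2]=?,scc[3]=?,scc[4]=?,scc[5]=?)
step 3: low=(low[0]=0,low[1]=1,low[2]=0,low[3]=?,low[4]=0,low[5]=?); scc=(scc[0]=?,scc[1]=?,scc[2]=?,scc[3]=?,scc[4]=?,scc[5]=?)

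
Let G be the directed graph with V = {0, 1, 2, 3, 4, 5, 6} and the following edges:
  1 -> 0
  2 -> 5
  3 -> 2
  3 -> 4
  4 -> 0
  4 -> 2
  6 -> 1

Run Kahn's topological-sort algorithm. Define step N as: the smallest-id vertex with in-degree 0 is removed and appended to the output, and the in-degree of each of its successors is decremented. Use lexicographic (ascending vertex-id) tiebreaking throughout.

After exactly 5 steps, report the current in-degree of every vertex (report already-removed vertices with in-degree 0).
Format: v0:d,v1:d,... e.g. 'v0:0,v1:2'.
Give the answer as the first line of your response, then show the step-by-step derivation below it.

v0:1,v1:0,v2:0,v3:0,v4:0,v5:0,v6:0

step 1: output 3; order=[3]; indeg=(2,1,1,0,0,1,0)
step 2: output 4; order=[3,4]; indeg=(1,1,0,0,0,1,0)
step 3: output 2; order=[3,4,2]; indeg=(1,1,0,0,0,0,0)
step 4: output 5; order=[3,4,2,5]; indeg=(1,1,0,0,0,0,0)
step 5: output 6; order=[3,4,2,5,6]; indeg=(1,0,0,0,0,0,0)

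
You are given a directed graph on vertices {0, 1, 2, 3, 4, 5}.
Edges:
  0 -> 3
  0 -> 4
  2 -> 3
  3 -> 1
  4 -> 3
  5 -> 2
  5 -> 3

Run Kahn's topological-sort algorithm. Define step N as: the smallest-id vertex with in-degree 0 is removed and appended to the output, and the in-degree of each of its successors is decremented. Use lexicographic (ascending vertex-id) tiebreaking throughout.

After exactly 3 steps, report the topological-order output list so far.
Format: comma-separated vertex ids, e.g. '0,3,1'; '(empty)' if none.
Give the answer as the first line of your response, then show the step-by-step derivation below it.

0,4,5

step 1: output 0; order=[0]; indeg=(0,1,1,3,0,0)
step 2: output 4; order=[0,4]; indeg=(0,1,1,2,0,0)
step 3: output 5; order=[0,4,5]; indeg=(0,1,0,1,0,0)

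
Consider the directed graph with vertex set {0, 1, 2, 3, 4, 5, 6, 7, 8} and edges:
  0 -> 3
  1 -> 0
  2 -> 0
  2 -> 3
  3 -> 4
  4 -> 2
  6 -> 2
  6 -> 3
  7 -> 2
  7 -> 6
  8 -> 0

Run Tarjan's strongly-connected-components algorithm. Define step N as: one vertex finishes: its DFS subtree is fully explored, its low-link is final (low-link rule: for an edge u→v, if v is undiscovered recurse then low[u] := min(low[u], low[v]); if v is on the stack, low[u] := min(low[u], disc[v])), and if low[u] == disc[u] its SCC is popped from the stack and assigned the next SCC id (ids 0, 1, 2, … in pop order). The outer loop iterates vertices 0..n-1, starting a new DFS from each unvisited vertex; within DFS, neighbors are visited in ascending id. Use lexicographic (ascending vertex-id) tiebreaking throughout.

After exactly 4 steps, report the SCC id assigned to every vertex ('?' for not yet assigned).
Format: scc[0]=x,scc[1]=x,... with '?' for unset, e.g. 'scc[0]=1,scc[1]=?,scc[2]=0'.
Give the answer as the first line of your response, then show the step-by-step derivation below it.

scc[0]=0,scc[1]=?,scc[2]=0,scc[3]=0,scc[4]=0,scc[5]=?,scc[6]=?,scc[7]=?,scc[8]=?

step 1: low=(low[0]=0,low[1]=?,low[2]=0,low[3]=1,low[4]=2,low[5]=?,low[6]=?,low[7]=?,low[8]=?); scc=(scc[0]=?,scc[1]=?,scc[2]=?,scc[3]=?,scc[4]=?,scc[5]=?,scc[6]=?,scc[7]=?,scc[8]=?)
step 2: low=(low[0]=0,low[1]=?,low[2]=0,low[3]=1,low[4]=0,low[5]=?,low[6]=?,low[7]=?,low[8]=?); scc=(scc[0]=?,scc[1]=?,scc[2]=?,scc[3]=?,scc[4]=?,scc[5]=?,scc[6]=?,scc[7]=?,scc[8]=?)
step 3: low=(low[0]=0,low[1]=?,low[2]=0,low[3]=0,low[4]=0,low[5]=?,low[6]=?,low[7]=?,low[8]=?); scc=(scc[0]=?,scc[1]=?,scc[2]=?,scc[3]=?,scc[4]=?,scc[5]=?,scc[6]=?,scc[7]=?,scc[8]=?)
step 4: low=(low[0]=0,low[1]=?,low[2]=0,low[3]=0,low[4]=0,low[5]=?,low[6]=?,low[7]=?,low[8]=?); scc=(scc[0]=0,scc[1]=?,scc[2]=0,scc[3]=0,scc[4]=0,scc[5]=?,scc[6]=?,scc[7]=?,scc[8]=?)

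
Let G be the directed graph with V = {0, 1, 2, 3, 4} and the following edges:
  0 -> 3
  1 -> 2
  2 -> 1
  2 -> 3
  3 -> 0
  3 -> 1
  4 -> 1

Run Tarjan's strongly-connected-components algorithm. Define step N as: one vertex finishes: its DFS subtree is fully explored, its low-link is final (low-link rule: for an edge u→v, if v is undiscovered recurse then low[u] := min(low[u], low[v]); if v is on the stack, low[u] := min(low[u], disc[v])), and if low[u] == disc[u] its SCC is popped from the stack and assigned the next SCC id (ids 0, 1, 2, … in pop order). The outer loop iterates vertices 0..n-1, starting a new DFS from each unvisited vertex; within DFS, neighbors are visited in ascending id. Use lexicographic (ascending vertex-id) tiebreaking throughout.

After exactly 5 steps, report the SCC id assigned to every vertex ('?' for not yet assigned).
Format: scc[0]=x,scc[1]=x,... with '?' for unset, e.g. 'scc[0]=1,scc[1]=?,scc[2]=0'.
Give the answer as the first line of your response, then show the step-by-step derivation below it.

scc[0]=0,scc[1]=0,scc[2]=0,scc[3]=0,scc[4]=1

step 1: low=(low[0]=0,low[1]=2,low[2]=1,low[3]=0,low[4]=?); scc=(scc[0]=?,scc[1]=?,scc[2]=?,scc[3]=?,scc[4]=?)
step 2: low=(low[0]=0,low[1]=1,low[2]=1,low[3]=0,low[4]=?); scc=(scc[0]=?,scc[1]=?,scc[2]=?,scc[3]=?,scc[4]=?)
step 3: low=(low[0]=0,low[1]=1,low[2]=1,low[3]=0,low[4]=?); scc=(scc[0]=?,scc[1]=?,scc[2]=?,scc[3]=?,scc[4]=?)
step 4: low=(low[0]=0,low[1]=1,low[2]=1,low[3]=0,low[4]=?); scc=(scc[0]=0,scc[1]=0,scc[2]=0,scc[3]=0,scc[4]=?)
step 5: low=(low[0]=0,low[1]=1,low[2]=1,low[3]=0,low[4]=4); scc=(scc[0]=0,scc[1]=0,scc[2]=0,scc[3]=0,scc[4]=1)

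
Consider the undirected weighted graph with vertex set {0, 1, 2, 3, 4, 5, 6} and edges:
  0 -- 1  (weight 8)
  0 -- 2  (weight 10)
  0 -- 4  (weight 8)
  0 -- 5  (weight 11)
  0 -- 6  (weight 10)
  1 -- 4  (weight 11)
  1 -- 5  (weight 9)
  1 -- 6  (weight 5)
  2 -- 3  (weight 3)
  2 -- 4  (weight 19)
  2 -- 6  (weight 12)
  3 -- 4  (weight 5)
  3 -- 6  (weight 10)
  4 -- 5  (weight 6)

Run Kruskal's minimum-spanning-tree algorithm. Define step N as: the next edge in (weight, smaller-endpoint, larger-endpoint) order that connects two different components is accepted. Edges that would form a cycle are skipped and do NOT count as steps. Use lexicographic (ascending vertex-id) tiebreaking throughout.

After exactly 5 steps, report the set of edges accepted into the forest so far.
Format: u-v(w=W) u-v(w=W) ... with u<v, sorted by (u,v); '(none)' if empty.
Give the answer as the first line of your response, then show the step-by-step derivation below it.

0-1(w=8) 1-6(w=5) 2-3(w=3) 3-4(w=5) 4-5(w=6)

step 1: add edge 2-3 (w=3); MST = {2-3(w=3)}
step 2: add edge 1-6 (w=5); MST = {1-6(w=5) 2-3(w=3)}
step 3: add edge 3-4 (w=5); MST = {1-6(w=5) 2-3(w=3) 3-4(w=5)}
step 4: add edge 4-5 (w=6); MST = {1-6(w=5) 2-3(w=3) 3-4(w=5) 4-5(w=6)}
step 5: add edge 0-1 (w=8); MST = {0-1(w=8) 1-6(w=5) 2-3(w=3) 3-4(w=5) 4-5(w=6)}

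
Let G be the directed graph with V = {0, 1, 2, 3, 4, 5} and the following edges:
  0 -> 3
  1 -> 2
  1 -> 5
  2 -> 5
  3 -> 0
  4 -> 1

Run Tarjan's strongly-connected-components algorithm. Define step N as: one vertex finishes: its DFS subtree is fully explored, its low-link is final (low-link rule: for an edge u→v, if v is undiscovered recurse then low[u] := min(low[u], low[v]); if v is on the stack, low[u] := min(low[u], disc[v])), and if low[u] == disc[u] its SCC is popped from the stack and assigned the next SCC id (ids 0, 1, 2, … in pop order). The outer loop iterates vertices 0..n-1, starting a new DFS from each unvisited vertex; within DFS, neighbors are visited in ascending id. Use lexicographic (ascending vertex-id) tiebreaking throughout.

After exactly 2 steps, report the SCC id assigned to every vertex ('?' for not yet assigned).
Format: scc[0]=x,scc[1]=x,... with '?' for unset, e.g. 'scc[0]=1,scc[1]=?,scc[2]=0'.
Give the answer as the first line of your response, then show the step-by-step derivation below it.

scc[0]=0,scc[1]=?,scc[2]=?,scc[3]=0,scc[4]=?,scc[5]=?

step 1: low=(low[0]=0,low[1]=?,low[2]=?,low[3]=0,low[4]=?,low[5]=?); scc=(scc[0]=?,scc[1]=?,scc[2]=?,scc[3]=?,scc[4]=?,scc[5]=?)
step 2: low=(low[0]=0,low[1]=?,low[2]=?,low[3]=0,low[4]=?,low[5]=?); scc=(scc[0]=0,scc[1]=?,scc[2]=?,scc[3]=0,scc[4]=?,scc[5]=?)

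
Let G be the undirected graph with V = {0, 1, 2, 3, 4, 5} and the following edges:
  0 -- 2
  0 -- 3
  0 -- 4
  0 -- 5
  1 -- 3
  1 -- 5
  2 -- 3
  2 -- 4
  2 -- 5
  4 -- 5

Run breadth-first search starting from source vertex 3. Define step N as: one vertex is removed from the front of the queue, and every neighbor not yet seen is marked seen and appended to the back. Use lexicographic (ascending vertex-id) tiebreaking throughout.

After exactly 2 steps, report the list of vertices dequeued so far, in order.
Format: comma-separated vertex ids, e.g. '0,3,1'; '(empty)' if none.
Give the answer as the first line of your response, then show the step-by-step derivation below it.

3,0

step 1: dequeue 3; queue=[0,1,2]; order=3
step 2: dequeue 0; queue=[1,2,4,5]; order=3,0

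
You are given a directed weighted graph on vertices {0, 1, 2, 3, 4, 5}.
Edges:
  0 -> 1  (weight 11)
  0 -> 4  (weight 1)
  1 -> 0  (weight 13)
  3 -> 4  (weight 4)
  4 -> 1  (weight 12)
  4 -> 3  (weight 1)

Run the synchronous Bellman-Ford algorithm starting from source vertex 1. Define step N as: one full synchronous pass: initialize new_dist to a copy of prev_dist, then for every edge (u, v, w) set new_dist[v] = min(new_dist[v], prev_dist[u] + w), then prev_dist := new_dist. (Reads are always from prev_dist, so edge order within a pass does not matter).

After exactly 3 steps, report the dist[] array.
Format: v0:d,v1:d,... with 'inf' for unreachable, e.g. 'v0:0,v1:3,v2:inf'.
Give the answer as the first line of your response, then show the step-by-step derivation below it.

v0:13,v1:0,v2:inf,v3:15,v4:14,v5:inf

step 1: dist = v0:13,v1:0,v2:inf,v3:inf,v4:inf,v5:inf
step 2: dist = v0:13,v1:0,v2:inf,v3:inf,v4:14,v5:inf
step 3: dist = v0:13,v1:0,v2:inf,v3:15,v4:14,v5:inf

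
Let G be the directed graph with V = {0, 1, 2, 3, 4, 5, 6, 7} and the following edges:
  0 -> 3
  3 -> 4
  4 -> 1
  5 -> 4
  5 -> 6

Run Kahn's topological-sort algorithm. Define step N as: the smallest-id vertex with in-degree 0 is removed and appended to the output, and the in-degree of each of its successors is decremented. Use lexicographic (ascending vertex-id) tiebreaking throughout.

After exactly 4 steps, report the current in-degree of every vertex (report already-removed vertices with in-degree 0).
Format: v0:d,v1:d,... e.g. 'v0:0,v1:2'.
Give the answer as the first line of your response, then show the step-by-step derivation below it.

v0:0,v1:1,v2:0,v3:0,v4:0,v5:0,v6:0,v7:0

step 1: output 0; order=[0]; indeg=(0,1,0,0,2,0,1,0)
step 2: output 2; order=[0,2]; indeg=(0,1,0,0,2,0,1,0)
step 3: output 3; order=[0,2,3]; indeg=(0,1,0,0,1,0,1,0)
step 4: output 5; order=[0,2,3,5]; indeg=(0,1,0,0,0,0,0,0)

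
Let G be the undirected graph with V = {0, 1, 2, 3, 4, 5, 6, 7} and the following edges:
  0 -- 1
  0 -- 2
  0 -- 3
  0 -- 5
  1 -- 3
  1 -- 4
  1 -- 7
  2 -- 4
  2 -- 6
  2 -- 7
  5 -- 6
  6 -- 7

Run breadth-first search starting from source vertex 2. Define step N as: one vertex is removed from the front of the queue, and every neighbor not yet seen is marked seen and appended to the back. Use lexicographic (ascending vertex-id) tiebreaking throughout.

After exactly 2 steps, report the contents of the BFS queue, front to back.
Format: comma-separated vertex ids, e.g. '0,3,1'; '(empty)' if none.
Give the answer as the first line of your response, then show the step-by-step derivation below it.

4,6,7,1,3,5

step 1: dequeue 2; queue=[0,4,6,7]; order=2
step 2: dequeue 0; queue=[4,6,7,1,3,5]; order=2,0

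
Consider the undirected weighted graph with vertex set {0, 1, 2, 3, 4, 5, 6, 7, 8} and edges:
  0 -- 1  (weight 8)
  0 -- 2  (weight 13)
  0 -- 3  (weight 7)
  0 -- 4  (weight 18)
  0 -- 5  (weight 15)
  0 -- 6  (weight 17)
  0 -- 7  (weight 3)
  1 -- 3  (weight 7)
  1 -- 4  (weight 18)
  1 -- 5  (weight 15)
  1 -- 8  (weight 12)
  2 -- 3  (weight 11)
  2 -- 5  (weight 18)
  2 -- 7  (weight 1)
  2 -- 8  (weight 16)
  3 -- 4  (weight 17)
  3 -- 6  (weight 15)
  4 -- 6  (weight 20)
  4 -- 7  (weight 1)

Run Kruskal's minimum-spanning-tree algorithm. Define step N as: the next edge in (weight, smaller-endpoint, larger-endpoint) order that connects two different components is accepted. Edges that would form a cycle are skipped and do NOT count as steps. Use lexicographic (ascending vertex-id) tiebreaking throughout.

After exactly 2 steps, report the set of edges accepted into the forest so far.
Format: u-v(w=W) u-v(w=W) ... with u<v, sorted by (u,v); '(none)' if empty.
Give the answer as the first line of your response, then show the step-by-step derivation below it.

2-7(w=1) 4-7(w=1)

step 1: add edge 2-7 (w=1); MST = {2-7(w=1)}
step 2: add edge 4-7 (w=1); MST = {2-7(w=1) 4-7(w=1)}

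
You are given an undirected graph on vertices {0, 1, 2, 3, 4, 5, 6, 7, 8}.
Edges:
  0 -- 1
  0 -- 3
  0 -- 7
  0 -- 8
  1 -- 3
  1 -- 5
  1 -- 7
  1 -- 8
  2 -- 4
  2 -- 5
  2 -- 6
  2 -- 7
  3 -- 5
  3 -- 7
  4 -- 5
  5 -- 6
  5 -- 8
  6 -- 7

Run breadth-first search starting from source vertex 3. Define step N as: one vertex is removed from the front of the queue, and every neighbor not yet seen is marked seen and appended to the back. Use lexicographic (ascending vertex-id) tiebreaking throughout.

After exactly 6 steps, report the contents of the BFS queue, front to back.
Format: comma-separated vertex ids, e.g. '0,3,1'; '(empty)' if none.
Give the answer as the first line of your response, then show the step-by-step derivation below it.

2,4,6

step 1: dequeue 3; queue=[0,1,5,7]; order=3
step 2: dequeue 0; queue=[1,5,7,8]; order=3,0
step 3: dequeue 1; queue=[5,7,8]; order=3,0,1
step 4: dequeue 5; queue=[7,8,2,4,6]; order=3,0,1,5
step 5: dequeue 7; queue=[8,2,4,6]; order=3,0,1,5,7
step 6: dequeue 8; queue=[2,4,6]; order=3,0,1,5,7,8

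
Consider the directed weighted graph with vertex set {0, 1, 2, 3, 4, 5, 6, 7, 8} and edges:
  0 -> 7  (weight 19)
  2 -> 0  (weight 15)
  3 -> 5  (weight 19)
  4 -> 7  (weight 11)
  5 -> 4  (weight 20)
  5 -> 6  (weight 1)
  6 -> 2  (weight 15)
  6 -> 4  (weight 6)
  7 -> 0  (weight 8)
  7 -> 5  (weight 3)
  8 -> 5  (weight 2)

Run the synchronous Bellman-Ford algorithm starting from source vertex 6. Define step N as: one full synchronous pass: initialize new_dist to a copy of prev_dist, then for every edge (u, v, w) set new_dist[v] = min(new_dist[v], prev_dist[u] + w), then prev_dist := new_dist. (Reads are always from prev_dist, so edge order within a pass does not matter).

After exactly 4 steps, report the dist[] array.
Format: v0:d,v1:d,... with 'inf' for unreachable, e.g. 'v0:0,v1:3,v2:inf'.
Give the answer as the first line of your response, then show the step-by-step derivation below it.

v0:25,v1:inf,v2:15,v3:inf,v4:6,v5:20,v6:0,v7:17,v8:inf

step 1: dist = v0:inf,v1:inf,v2:15,v3:inf,v4:6,v5:inf,v6:0,v7:inf,v8:inf
step 2: dist = v0:30,v1:inf,v2:15,v3:inf,v4:6,v5:inf,v6:0,v7:17,v8:inf
step 3: dist = v0:25,v1:inf,v2:15,v3:inf,v4:6,v5:20,v6:0,v7:17,v8:inf
step 4: dist = v0:25,v1:inf,v2:15,v3:inf,v4:6,v5:20,v6:0,v7:17,v8:inf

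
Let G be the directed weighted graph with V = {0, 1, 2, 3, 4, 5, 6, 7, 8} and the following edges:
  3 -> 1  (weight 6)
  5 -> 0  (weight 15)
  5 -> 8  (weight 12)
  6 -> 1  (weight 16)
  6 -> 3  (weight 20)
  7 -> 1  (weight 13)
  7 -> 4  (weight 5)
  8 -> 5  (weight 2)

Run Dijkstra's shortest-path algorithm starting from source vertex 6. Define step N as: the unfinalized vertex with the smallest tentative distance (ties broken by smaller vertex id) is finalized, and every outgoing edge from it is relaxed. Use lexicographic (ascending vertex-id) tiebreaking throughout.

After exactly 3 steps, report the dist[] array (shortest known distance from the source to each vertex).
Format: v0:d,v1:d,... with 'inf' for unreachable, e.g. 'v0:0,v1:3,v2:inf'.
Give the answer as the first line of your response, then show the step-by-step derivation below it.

v0:inf,v1:16,v2:inf,v3:20,v4:inf,v5:inf,v6:0,v7:inf,v8:inf

step 1: dist = v0:inf,v1:16,v2:inf,v3:20,v4:inf,v5:inf,v6:0,v7:inf,v8:inf
step 2: dist = v0:inf,v1:16,v2:inf,v3:20,v4:inf,v5:inf,v6:0,v7:inf,v8:inf
step 3: dist = v0:inf,v1:16,v2:inf,v3:20,v4:inf,v5:inf,v6:0,v7:inf,v8:inf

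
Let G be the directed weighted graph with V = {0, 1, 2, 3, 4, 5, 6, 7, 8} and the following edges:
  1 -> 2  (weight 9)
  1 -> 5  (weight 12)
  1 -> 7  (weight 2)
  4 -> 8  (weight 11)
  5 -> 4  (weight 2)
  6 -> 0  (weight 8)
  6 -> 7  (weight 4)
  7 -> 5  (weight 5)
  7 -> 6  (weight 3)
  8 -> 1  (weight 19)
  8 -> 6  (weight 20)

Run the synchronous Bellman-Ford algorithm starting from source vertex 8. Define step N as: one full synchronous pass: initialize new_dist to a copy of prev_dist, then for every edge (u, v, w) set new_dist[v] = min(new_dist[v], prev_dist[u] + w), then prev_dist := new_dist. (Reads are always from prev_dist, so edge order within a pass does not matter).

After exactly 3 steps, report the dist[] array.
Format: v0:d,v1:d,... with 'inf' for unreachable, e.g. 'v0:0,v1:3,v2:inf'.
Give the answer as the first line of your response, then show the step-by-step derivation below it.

v0:28,v1:19,v2:28,v3:inf,v4:33,v5:26,v6:20,v7:21,v8:0

step 1: dist = v0:inf,v1:19,v2:inf,v3:inf,v4:inf,v5:inf,v6:20,v7:inf,v8:0
step 2: dist = v0:28,v1:19,v2:28,v3:inf,v4:inf,v5:31,v6:20,v7:21,v8:0
step 3: dist = v0:28,v1:19,v2:28,v3:inf,v4:33,v5:26,v6:20,v7:21,v8:0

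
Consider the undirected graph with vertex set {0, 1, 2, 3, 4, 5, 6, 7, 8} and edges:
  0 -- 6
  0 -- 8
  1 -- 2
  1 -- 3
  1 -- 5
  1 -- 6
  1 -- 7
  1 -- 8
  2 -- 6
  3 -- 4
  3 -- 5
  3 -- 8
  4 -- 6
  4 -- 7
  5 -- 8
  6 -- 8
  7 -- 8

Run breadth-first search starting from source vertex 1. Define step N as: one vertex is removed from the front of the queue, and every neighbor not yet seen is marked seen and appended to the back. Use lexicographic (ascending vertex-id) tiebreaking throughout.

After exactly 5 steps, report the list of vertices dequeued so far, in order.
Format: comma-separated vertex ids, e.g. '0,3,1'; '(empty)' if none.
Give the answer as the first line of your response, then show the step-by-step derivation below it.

1,2,3,5,6

step 1: dequeue 1; queue=[2,3,5,6,7,8]; order=1
step 2: dequeue 2; queue=[3,5,6,7,8]; order=1,2
step 3: dequeue 3; queue=[5,6,7,8,4]; order=1,2,3
step 4: dequeue 5; queue=[6,7,8,4]; order=1,2,3,5
step 5: dequeue 6; queue=[7,8,4,0]; order=1,2,3,5,6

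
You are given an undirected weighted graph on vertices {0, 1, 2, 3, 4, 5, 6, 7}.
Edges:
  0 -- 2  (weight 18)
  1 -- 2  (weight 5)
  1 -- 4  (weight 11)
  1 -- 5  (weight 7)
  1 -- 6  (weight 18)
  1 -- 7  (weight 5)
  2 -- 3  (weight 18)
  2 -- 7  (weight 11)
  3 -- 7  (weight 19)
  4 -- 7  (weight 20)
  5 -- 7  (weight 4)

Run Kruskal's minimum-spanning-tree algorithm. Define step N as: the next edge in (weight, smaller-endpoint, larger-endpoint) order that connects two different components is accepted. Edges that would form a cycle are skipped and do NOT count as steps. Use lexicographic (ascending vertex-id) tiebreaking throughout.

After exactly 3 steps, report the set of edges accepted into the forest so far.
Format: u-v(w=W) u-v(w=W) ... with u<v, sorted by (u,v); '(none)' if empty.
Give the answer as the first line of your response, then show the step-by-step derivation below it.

1-2(w=5) 1-7(w=5) 5-7(w=4)

step 1: add edge 5-7 (w=4); MST = {5-7(w=4)}
step 2: add edge 1-2 (w=5); MST = {1-2(w=5) 5-7(w=4)}
step 3: add edge 1-7 (w=5); MST = {1-2(w=5) 1-7(w=5) 5-7(w=4)}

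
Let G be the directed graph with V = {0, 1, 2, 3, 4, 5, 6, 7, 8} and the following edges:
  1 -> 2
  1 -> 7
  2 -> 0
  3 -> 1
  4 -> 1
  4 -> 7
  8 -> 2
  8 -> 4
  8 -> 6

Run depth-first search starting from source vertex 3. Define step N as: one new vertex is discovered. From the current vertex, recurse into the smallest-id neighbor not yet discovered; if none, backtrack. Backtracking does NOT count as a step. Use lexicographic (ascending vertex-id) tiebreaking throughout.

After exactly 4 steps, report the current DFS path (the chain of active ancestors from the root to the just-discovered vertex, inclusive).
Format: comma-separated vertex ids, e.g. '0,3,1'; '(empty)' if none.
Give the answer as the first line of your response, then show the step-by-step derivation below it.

3,1,2,0

step 1: discover 3; path=3; order=3
step 2: discover 1; path=3>1; order=3,1
step 3: discover 2; path=3>1>2; order=3,1,2
step 4: discover 0; path=3>1>2>0; order=3,1,2,0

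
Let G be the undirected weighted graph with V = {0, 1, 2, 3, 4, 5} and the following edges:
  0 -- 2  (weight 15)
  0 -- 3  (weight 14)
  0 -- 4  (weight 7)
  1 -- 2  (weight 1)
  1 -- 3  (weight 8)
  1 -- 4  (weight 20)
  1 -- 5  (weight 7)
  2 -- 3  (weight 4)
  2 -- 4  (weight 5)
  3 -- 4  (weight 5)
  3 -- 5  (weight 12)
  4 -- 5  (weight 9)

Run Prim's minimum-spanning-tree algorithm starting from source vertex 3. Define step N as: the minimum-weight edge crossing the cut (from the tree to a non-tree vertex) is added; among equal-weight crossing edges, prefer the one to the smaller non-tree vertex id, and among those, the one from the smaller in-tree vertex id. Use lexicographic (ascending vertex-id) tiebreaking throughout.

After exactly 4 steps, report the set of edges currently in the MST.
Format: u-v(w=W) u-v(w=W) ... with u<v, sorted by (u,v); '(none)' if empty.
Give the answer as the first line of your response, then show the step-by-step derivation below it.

0-4(w=7) 1-2(w=1) 2-3(w=4) 2-4(w=5)

step 1: add edge 2-3 (w=4); MST = {2-3(w=4)}
step 2: add edge 1-2 (w=1); MST = {1-2(w=1) 2-3(w=4)}
step 3: add edge 2-4 (w=5); MST = {1-2(w=1) 2-3(w=4) 2-4(w=5)}
step 4: add edge 0-4 (w=7); MST = {0-4(w=7) 1-2(w=1) 2-3(w=4) 2-4(w=5)}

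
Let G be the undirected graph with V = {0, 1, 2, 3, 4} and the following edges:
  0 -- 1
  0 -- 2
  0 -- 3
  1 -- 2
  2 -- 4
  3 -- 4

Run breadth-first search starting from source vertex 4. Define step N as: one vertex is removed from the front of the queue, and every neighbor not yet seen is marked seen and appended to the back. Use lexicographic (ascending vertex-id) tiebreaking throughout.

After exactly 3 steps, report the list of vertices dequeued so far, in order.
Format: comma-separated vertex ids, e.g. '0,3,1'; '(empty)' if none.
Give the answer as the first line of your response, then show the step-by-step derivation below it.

4,2,3

step 1: dequeue 4; queue=[2,3]; order=4
step 2: dequeue 2; queue=[3,0,1]; order=4,2
step 3: dequeue 3; queue=[0,1]; order=4,2,3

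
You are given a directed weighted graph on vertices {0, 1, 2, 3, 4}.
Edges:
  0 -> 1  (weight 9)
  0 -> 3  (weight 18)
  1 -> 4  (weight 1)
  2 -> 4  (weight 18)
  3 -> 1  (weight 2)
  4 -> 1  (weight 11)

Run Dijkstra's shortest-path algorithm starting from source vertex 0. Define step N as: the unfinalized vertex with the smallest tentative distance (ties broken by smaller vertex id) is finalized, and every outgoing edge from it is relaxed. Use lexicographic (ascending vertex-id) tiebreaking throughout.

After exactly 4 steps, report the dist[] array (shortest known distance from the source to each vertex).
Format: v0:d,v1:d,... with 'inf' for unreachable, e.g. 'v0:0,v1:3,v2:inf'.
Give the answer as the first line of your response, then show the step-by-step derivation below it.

v0:0,v1:9,v2:inf,v3:18,v4:10

step 1: dist = v0:0,v1:9,v2:inf,v3:18,v4:inf
step 2: dist = v0:0,v1:9,v2:inf,v3:18,v4:10
step 3: dist = v0:0,v1:9,v2:inf,v3:18,v4:10
step 4: dist = v0:0,v1:9,v2:inf,v3:18,v4:10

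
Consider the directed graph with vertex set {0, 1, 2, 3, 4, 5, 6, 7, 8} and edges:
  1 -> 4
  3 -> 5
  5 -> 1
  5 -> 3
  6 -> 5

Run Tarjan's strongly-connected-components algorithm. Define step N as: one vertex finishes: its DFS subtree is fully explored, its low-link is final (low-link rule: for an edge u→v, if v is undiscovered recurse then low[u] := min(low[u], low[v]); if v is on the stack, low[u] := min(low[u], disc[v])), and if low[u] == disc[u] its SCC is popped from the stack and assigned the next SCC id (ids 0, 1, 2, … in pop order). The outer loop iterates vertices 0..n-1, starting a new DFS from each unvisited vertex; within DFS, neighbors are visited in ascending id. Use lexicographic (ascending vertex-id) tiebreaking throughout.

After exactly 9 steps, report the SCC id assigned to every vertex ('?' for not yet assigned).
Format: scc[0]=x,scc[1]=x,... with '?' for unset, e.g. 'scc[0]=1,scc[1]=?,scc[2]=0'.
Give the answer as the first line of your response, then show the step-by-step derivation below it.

scc[0]=0,scc[1]=2,scc[2]=3,scc[3]=4,scc[4]=1,scc[5]=4,scc[6]=5,scc[7]=6,scc[8]=7

step 1: low=(low[0]=0,low[1]=?,low[2]=?,low[3]=?,low[4]=?,low[5]=?,low[6]=?,low[7]=?,low[8]=?); scc=(scc[0]=0,scc[1]=?,scc[2]=?,scc[3]=?,scc[4]=?,scc[5]=?,scc[6]=?,scc[7]=?,scc[8]=?)
step 2: low=(low[0]=0,low[1]=1,low[2]=?,low[3]=?,low[4]=2,low[5]=?,low[6]=?,low[7]=?,low[8]=?); scc=(scc[0]=0,scc[1]=?,scc[2]=?,scc[3]=?,scc[4]=1,scc[5]=?,scc[6]=?,scc[7]=?,scc[8]=?)
step 3: low=(low[0]=0,low[1]=1,low[2]=?,low[3]=?,low[4]=2,low[5]=?,low[6]=?,low[7]=?,low[8]=?); scc=(scc[0]=0,scc[1]=2,scc[2]=?,scc[3]=?,scc[4]=1,scc[5]=?,scc[6]=?,scc[7]=?,scc[8]=?)
step 4: low=(low[0]=0,low[1]=1,low[2]=3,low[3]=?,low[4]=2,low[5]=?,low[6]=?,low[7]=?,low[8]=?); scc=(scc[0]=0,scc[1]=2,scc[2]=3,scc[3]=?,scc[4]=1,scc[5]=?,scc[6]=?,scc[7]=?,scc[8]=?)
step 5: low=(low[0]=0,low[1]=1,low[2]=3,low[3]=4,low[4]=2,low[5]=4,low[6]=?,low[7]=?,low[8]=?); scc=(scc[0]=0,scc[1]=2,scc[2]=3,scc[3]=?,scc[4]=1,scc[5]=?,scc[6]=?,scc[7]=?,scc[8]=?)
step 6: low=(low[0]=0,low[1]=1,low[2]=3,low[3]=4,low[4]=2,low[5]=4,low[6]=?,low[7]=?,low[8]=?); scc=(scc[0]=0,scc[1]=2,scc[2]=3,scc[3]=4,scc[4]=1,scc[5]=4,scc[6]=?,scc[7]=?,scc[8]=?)
step 7: low=(low[0]=0,low[1]=1,low[2]=3,low[3]=4,low[4]=2,low[5]=4,low[6]=6,low[7]=?,low[8]=?); scc=(scc[0]=0,scc[1]=2,scc[2]=3,scc[3]=4,scc[4]=1,scc[5]=4,scc[6]=5,scc[7]=?,scc[8]=?)
step 8: low=(low[0]=0,low[1]=1,low[2]=3,low[3]=4,low[4]=2,low[5]=4,low[6]=6,low[7]=7,low[8]=?); scc=(scc[0]=0,scc[1]=2,scc[2]=3,scc[3]=4,scc[4]=1,scc[5]=4,scc[6]=5,scc[7]=6,scc[8]=?)
step 9: low=(low[0]=0,low[1]=1,low[2]=3,low[3]=4,low[4]=2,low[5]=4,low[6]=6,low[7]=7,low[8]=8); scc=(scc[0]=0,scc[1]=2,scc[2]=3,scc[3]=4,scc[4]=1,scc[5]=4,scc[6]=5,scc[7]=6,scc[8]=7)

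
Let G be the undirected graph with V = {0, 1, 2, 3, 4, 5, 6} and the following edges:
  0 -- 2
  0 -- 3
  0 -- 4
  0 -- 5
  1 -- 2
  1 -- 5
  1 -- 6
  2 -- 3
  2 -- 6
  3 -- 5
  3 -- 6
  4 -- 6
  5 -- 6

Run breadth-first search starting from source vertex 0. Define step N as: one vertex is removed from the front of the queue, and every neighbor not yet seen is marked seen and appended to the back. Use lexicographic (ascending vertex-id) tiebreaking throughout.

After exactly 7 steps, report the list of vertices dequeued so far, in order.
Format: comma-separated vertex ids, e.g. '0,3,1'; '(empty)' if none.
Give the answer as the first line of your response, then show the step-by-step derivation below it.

0,2,3,4,5,1,6

step 1: dequeue 0; queue=[2,3,4,5]; order=0
step 2: dequeue 2; queue=[3,4,5,1,6]; order=0,2
step 3: dequeue 3; queue=[4,5,1,6]; order=0,2,3
step 4: dequeue 4; queue=[5,1,6]; order=0,2,3,4
step 5: dequeue 5; queue=[1,6]; order=0,2,3,4,5
step 6: dequeue 1; queue=[6]; order=0,2,3,4,5,1
step 7: dequeue 6; queue=[(empty)]; order=0,2,3,4,5,1,6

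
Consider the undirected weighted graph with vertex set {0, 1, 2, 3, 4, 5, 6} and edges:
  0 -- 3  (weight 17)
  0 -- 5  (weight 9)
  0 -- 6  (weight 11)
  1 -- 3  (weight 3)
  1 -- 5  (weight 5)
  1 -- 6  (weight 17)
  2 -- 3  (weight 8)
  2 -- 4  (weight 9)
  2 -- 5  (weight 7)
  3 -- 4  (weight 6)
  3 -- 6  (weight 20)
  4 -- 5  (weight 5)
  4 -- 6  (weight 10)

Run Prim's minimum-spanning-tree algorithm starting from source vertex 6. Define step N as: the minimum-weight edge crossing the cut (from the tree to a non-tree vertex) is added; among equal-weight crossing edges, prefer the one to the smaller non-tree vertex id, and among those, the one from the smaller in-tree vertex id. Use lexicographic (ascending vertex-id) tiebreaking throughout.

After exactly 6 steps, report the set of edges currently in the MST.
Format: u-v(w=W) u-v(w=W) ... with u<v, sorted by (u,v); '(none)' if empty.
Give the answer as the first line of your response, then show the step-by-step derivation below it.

0-5(w=9) 1-3(w=3) 1-5(w=5) 2-5(w=7) 4-5(w=5) 4-6(w=10)

step 1: add edge 4-6 (w=10); MST = {4-6(w=10)}
step 2: add edge 4-5 (w=5); MST = {4-5(w=5) 4-6(w=10)}
step 3: add edge 1-5 (w=5); MST = {1-5(w=5) 4-5(w=5) 4-6(w=10)}
step 4: add edge 1-3 (w=3); MST = {1-3(w=3) 1-5(w=5) 4-5(w=5) 4-6(w=10)}
step 5: add edge 2-5 (w=7); MST = {1-3(w=3) 1-5(w=5) 2-5(w=7) 4-5(w=5) 4-6(w=10)}
step 6: add edge 0-5 (w=9); MST = {0-5(w=9) 1-3(w=3) 1-5(w=5) 2-5(w=7) 4-5(w=5) 4-6(w=10)}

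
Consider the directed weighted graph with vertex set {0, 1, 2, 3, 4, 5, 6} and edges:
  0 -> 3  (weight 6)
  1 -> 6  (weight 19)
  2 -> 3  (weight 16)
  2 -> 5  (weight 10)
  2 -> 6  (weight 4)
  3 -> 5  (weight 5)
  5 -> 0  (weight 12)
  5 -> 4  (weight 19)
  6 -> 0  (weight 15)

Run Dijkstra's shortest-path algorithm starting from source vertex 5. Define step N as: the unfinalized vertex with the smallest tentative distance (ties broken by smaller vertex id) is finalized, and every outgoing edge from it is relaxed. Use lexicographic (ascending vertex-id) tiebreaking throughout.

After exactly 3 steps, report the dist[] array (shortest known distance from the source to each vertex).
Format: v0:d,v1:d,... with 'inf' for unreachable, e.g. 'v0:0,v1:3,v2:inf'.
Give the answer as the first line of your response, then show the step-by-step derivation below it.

v0:12,v1:inf,v2:inf,v3:18,v4:19,v5:0,v6:inf

step 1: dist = v0:12,v1:inf,v2:inf,v3:inf,v4:19,v5:0,v6:inf
step 2: dist = v0:12,v1:inf,v2:inf,v3:18,v4:19,v5:0,v6:inf
step 3: dist = v0:12,v1:inf,v2:inf,v3:18,v4:19,v5:0,v6:inf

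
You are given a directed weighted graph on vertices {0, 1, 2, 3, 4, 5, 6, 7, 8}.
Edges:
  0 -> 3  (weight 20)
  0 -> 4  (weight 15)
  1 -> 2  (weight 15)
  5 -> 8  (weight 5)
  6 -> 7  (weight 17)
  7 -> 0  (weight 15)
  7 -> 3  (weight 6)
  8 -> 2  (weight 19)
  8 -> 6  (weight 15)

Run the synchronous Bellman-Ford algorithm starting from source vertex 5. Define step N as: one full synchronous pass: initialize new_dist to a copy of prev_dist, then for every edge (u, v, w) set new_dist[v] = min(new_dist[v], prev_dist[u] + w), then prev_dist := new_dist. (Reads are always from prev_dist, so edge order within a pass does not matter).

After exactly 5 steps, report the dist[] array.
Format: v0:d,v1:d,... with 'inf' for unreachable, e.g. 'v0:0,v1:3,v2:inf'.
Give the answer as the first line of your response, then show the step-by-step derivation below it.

v0:52,v1:inf,v2:24,v3:43,v4:67,v5:0,v6:20,v7:37,v8:5

step 1: dist = v0:inf,v1:inf,v2:inf,v3:inf,v4:inf,v5:0,v6:inf,v7:inf,v8:5
step 2: dist = v0:inf,v1:inf,v2:24,v3:inf,v4:inf,v5:0,v6:20,v7:inf,v8:5
step 3: dist = v0:inf,v1:inf,v2:24,v3:inf,v4:inf,v5:0,v6:20,v7:37,v8:5
step 4: dist = v0:52,v1:inf,v2:24,v3:43,v4:inf,v5:0,v6:20,v7:37,v8:5
step 5: dist = v0:52,v1:inf,v2:24,v3:43,v4:67,v5:0,v6:20,v7:37,v8:5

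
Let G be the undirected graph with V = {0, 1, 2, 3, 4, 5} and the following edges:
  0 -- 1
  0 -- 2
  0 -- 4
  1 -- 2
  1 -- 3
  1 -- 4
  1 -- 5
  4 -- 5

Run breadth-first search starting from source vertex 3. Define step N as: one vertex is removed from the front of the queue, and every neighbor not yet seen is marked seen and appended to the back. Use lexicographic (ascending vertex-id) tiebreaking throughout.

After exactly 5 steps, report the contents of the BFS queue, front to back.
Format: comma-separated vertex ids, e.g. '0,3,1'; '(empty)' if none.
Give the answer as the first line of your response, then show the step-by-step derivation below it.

5

step 1: dequeue 3; queue=[1]; order=3
step 2: dequeue 1; queue=[0,2,4,5]; order=3,1
step 3: dequeue 0; queue=[2,4,5]; order=3,1,0
step 4: dequeue 2; queue=[4,5]; order=3,1,0,2
step 5: dequeue 4; queue=[5]; order=3,1,0,2,4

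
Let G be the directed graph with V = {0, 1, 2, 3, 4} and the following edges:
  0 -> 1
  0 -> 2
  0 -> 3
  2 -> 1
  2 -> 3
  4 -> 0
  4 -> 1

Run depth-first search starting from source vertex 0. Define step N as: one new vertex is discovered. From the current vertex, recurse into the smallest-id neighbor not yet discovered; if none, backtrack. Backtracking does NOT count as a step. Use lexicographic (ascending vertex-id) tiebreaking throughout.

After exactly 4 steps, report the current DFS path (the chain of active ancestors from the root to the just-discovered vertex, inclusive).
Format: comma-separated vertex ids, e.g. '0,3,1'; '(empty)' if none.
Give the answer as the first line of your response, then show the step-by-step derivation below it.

0,2,3

step 1: discover 0; path=0; order=0
step 2: discover 1; path=0>1; order=0,1
step 3: discover 2; path=0>2; order=0,1,2
step 4: discover 3; path=0>2>3; order=0,1,2,3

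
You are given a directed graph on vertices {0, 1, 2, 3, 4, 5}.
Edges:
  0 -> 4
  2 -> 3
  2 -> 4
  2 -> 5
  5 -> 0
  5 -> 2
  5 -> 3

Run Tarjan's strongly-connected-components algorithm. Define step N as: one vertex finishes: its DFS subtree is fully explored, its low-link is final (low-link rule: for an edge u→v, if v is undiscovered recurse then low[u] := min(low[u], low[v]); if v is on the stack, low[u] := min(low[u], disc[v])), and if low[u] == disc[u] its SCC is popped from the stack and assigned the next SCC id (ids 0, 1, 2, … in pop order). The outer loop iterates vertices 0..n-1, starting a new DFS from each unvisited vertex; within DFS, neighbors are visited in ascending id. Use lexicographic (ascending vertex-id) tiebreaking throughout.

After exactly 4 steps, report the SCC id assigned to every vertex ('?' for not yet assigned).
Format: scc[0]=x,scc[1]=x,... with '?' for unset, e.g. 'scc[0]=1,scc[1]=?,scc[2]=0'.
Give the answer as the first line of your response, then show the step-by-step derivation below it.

scc[0]=1,scc[1]=2,scc[2]=?,scc[3]=3,scc[4]=0,scc[5]=?

step 1: low=(low[0]=0,low[1]=?,low[2]=?,low[3]=?,low[4]=1,low[5]=?); scc=(scc[0]=?,scc[1]=?,scc[2]=?,scc[3]=?,scc[4]=0,scc[5]=?)
step 2: low=(low[0]=0,low[1]=?,low[2]=?,low[3]=?,low[4]=1,low[5]=?); scc=(scc[0]=1,scc[1]=?,scc[2]=?,scc[3]=?,scc[4]=0,scc[5]=?)
step 3: low=(low[0]=0,low[1]=2,low[2]=?,low[3]=?,low[4]=1,low[5]=?); scc=(scc[0]=1,scc[1]=2,scc[2]=?,scc[3]=?,scc[4]=0,scc[5]=?)
step 4: low=(low[0]=0,low[1]=2,low[2]=3,low[3]=4,low[4]=1,low[5]=?); scc=(scc[0]=1,scc[1]=2,scc[2]=?,scc[3]=3,scc[4]=0,scc[5]=?)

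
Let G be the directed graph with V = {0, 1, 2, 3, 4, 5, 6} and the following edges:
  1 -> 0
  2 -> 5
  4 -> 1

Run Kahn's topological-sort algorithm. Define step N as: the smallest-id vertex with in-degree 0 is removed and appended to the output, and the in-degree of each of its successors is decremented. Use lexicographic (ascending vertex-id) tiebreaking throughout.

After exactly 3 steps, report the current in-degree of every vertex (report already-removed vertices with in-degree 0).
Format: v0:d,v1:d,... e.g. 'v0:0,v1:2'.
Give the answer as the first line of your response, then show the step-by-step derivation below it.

v0:1,v1:0,v2:0,v3:0,v4:0,v5:0,v6:0

step 1: output 2; order=[2]; indeg=(1,1,0,0,0,0,0)
step 2: output 3; order=[2,3]; indeg=(1,1,0,0,0,0,0)
step 3: output 4; order=[2,3,4]; indeg=(1,0,0,0,0,0,0)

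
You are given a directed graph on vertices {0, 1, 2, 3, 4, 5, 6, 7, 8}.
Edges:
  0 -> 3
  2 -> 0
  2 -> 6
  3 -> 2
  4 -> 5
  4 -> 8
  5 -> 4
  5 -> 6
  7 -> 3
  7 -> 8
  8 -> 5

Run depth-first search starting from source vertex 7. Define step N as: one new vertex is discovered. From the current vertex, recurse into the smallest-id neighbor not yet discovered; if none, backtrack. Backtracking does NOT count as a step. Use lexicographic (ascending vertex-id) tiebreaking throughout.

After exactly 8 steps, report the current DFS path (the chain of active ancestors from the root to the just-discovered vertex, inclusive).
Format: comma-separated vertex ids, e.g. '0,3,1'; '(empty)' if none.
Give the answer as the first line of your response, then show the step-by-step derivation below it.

7,8,5,4

step 1: discover 7; path=7; order=7
step 2: discover 3; path=7>3; order=7,3
step 3: discover 2; path=7>3>2; order=7,3,2
step 4: discover 0; path=7>3>2>0; order=7,3,2,0
step 5: discover 6; path=7>3>2>6; order=7,3,2,0,6
step 6: discover 8; path=7>8; order=7,3,2,0,6,8
step 7: discover 5; path=7>8>5; order=7,3,2,0,6,8,5
step 8: discover 4; path=7>8>5>4; order=7,3,2,0,6,8,5,4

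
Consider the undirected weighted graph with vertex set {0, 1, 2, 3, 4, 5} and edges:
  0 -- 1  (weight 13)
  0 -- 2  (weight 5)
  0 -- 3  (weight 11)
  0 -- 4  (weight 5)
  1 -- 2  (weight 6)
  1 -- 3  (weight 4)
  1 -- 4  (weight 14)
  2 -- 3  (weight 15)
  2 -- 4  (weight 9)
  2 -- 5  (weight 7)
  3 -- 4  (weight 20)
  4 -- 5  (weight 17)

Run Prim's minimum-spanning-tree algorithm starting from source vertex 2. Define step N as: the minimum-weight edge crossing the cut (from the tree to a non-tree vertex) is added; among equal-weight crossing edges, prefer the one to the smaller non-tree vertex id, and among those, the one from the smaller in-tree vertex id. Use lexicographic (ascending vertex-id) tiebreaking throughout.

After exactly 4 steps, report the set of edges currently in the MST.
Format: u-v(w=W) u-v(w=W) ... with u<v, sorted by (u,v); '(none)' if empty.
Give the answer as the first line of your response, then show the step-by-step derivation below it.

0-2(w=5) 0-4(w=5) 1-2(w=6) 1-3(w=4)

step 1: add edge 0-2 (w=5); MST = {0-2(w=5)}
step 2: add edge 0-4 (w=5); MST = {0-2(w=5) 0-4(w=5)}
step 3: add edge 1-2 (w=6); MST = {0-2(w=5) 0-4(w=5) 1-2(w=6)}
step 4: add edge 1-3 (w=4); MST = {0-2(w=5) 0-4(w=5) 1-2(w=6) 1-3(w=4)}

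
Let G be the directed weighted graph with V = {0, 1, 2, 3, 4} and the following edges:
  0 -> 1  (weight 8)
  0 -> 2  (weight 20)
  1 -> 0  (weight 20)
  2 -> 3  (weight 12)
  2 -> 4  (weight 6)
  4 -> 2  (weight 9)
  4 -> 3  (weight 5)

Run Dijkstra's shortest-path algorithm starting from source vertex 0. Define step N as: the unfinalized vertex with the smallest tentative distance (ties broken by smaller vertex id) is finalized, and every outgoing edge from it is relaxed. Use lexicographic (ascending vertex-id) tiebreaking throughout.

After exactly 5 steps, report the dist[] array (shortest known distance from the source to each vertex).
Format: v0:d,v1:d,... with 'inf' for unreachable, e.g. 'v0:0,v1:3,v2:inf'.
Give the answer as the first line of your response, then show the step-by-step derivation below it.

v0:0,v1:8,v2:20,v3:31,v4:26

step 1: dist = v0:0,v1:8,v2:20,v3:inf,v4:inf
step 2: dist = v0:0,v1:8,v2:20,v3:inf,v4:inf
step 3: dist = v0:0,v1:8,v2:20,v3:32,v4:26
step 4: dist = v0:0,v1:8,v2:20,v3:31,v4:26
step 5: dist = v0:0,v1:8,v2:20,v3:31,v4:26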